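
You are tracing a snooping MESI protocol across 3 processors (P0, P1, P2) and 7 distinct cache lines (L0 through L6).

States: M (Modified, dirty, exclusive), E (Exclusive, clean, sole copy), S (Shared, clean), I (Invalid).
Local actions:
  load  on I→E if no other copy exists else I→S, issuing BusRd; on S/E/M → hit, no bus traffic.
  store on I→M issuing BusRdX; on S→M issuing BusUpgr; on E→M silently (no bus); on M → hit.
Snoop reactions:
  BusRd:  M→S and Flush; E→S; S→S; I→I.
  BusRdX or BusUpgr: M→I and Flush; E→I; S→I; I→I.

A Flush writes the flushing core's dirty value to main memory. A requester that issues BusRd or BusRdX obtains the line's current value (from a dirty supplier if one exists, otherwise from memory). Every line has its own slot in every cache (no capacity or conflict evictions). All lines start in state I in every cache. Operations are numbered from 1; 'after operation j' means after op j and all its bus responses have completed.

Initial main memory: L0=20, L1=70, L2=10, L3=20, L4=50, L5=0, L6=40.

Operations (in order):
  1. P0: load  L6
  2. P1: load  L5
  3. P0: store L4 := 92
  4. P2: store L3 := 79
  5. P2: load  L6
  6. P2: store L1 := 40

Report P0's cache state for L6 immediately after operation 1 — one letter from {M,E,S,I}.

state = E

[1] P0: load  L6 | P0:E(40), P1:I, P2:I | bus: BusRd
[2] P1: load  L5 | P0:I, P1:E(0), P2:I | bus: BusRd
[3] P0: store L4 := 92 | P0:M(92), P1:I, P2:I | bus: BusRdX
[4] P2: store L3 := 79 | P0:I, P1:I, P2:M(79) | bus: BusRdX
[5] P2: load  L6 | P0:S(40), P1:I, P2:S(40) | bus: BusRd
[6] P2: store L1 := 40 | P0:I, P1:I, P2:M(40) | bus: BusRdX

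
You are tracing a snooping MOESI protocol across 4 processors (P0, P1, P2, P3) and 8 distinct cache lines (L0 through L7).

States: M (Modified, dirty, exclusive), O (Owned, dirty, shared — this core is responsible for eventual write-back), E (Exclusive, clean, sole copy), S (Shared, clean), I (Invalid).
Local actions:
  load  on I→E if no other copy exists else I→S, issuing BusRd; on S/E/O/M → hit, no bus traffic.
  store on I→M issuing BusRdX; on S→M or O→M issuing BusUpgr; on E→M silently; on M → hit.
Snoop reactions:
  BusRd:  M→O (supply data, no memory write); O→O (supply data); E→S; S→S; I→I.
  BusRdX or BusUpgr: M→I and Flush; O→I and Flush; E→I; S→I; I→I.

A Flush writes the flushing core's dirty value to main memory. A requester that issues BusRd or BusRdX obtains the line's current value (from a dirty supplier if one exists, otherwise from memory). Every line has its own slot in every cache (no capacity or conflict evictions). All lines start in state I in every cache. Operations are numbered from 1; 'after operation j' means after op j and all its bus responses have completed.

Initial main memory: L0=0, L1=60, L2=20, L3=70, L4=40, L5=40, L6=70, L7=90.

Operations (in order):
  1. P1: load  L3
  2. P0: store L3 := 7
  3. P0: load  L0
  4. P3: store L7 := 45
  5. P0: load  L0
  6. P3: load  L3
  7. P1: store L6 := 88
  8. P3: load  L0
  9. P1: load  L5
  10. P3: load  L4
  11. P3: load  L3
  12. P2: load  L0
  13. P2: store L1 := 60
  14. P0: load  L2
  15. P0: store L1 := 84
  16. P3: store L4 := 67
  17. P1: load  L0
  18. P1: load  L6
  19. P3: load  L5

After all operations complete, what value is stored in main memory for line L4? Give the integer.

1. P1: load  L3  bus=[BusRd]  L3: P0=I P1=E P2=I P3=I  mem[L3]=70
2. P0: store L3 := 7  bus=[BusRdX]  L3: P0=M P1=I P2=I P3=I  mem[L3]=70
3. P0: load  L0  bus=[BusRd]  L0: P0=E P1=I P2=I P3=I  mem[L0]=0
4. P3: store L7 := 45  bus=[BusRdX]  L7: P0=I P1=I P2=I P3=M  mem[L7]=90
5. P0: load  L0  bus=[-]  L0: P0=E P1=I P2=I P3=I  mem[L0]=0
6. P3: load  L3  bus=[BusRd]  L3: P0=O P1=I P2=I P3=S  mem[L3]=70
7. P1: store L6 := 88  bus=[BusRdX]  L6: P0=I P1=M P2=I P3=I  mem[L6]=70
8. P3: load  L0  bus=[BusRd]  L0: P0=S P1=I P2=I P3=S  mem[L0]=0
9. P1: load  L5  bus=[BusRd]  L5: P0=I P1=E P2=I P3=I  mem[L5]=40
10. P3: load  L4  bus=[BusRd]  L4: P0=I P1=I P2=I P3=E  mem[L4]=40
11. P3: load  L3  bus=[-]  L3: P0=O P1=I P2=I P3=S  mem[L3]=70
12. P2: load  L0  bus=[BusRd]  L0: P0=S P1=I P2=S P3=S  mem[L0]=0
13. P2: store L1 := 60  bus=[BusRdX]  L1: P0=I P1=I P2=M P3=I  mem[L1]=60
14. P0: load  L2  bus=[BusRd]  L2: P0=E P1=I P2=I P3=I  mem[L2]=20
15. P0: store L1 := 84  bus=[BusRdX,Flush]  L1: P0=M P1=I P2=I P3=I  mem[L1]=60
16. P3: store L4 := 67  bus=[-]  L4: P0=I P1=I P2=I P3=M  mem[L4]=40
17. P1: load  L0  bus=[BusRd]  L0: P0=S P1=S P2=S P3=S  mem[L0]=0
18. P1: load  L6  bus=[-]  L6: P0=I P1=M P2=I P3=I  mem[L6]=70
19. P3: load  L5  bus=[BusRd]  L5: P0=I P1=S P2=I P3=S  mem[L5]=40

memory[L4] = 40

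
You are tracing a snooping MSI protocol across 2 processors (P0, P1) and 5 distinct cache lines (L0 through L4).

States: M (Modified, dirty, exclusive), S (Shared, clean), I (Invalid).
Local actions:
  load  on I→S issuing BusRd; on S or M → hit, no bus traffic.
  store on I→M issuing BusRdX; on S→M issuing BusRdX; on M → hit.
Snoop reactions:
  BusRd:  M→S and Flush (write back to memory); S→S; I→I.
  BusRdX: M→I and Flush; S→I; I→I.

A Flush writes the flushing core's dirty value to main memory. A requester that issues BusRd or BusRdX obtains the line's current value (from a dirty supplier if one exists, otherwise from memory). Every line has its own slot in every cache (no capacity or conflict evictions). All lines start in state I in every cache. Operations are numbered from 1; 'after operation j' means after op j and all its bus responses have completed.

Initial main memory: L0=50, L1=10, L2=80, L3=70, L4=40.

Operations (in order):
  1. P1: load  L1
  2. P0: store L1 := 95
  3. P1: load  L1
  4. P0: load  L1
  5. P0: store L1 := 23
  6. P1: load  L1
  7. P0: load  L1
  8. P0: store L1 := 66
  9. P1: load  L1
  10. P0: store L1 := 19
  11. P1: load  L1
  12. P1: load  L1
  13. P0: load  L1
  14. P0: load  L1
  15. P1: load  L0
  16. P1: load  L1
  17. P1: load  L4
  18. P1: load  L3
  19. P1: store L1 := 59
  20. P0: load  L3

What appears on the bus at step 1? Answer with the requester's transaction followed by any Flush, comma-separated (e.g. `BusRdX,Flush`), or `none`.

  op1 P1: load  L1 → I/S on L1; bus BusRd; mem=10
  op2 P0: store L1 := 95 → M/I on L1; bus BusRdX; mem=10
  op3 P1: load  L1 → S/S on L1; bus BusRd Flush; mem=95
  op4 P0: load  L1 → S/S on L1; bus (none); mem=95
  op5 P0: store L1 := 23 → M/I on L1; bus BusRdX; mem=95
  op6 P1: load  L1 → S/S on L1; bus BusRd Flush; mem=23
  op7 P0: load  L1 → S/S on L1; bus (none); mem=23
  op8 P0: store L1 := 66 → M/I on L1; bus BusRdX; mem=23
  op9 P1: load  L1 → S/S on L1; bus BusRd Flush; mem=66
  op10 P0: store L1 := 19 → M/I on L1; bus BusRdX; mem=66
  op11 P1: load  L1 → S/S on L1; bus BusRd Flush; mem=19
  op12 P1: load  L1 → S/S on L1; bus (none); mem=19
  op13 P0: load  L1 → S/S on L1; bus (none); mem=19
  op14 P0: load  L1 → S/S on L1; bus (none); mem=19
  op15 P1: load  L0 → I/S on L0; bus BusRd; mem=50
  op16 P1: load  L1 → S/S on L1; bus (none); mem=19
  op17 P1: load  L4 → I/S on L4; bus BusRd; mem=40
  op18 P1: load  L3 → I/S on L3; bus BusRd; mem=70
  op19 P1: store L1 := 59 → I/M on L1; bus BusRdX; mem=19
  op20 P0: load  L3 → S/S on L3; bus BusRd; mem=70

bus = BusRd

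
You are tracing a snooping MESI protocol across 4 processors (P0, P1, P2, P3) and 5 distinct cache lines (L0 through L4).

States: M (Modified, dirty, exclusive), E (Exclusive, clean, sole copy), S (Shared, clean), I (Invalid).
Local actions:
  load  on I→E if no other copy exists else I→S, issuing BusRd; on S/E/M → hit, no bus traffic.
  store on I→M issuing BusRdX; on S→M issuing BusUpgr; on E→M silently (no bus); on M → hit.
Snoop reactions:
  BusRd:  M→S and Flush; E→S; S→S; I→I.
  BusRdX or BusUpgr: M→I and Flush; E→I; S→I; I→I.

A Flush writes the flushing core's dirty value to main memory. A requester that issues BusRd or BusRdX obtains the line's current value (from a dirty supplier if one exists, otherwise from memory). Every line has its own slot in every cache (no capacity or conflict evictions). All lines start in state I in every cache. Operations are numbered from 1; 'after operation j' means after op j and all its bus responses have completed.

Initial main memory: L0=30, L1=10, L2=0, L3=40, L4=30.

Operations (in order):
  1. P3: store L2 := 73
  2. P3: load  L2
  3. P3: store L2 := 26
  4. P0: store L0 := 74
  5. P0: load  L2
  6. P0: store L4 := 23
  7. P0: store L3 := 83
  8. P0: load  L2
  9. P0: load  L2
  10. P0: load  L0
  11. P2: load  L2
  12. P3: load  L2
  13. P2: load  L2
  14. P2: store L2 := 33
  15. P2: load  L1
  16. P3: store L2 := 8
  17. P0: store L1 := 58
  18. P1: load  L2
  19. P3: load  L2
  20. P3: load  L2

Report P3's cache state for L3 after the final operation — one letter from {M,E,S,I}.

state = I

[1] P3: store L2 := 73 | P0:I, P1:I, P2:I, P3:M(73) | bus: BusRdX
[2] P3: load  L2 | P0:I, P1:I, P2:I, P3:M(73) | bus: none
[3] P3: store L2 := 26 | P0:I, P1:I, P2:I, P3:M(26) | bus: none
[4] P0: store L0 := 74 | P0:M(74), P1:I, P2:I, P3:I | bus: BusRdX
[5] P0: load  L2 | P0:S(26), P1:I, P2:I, P3:S(26) | bus: BusRd,Flush
[6] P0: store L4 := 23 | P0:M(23), P1:I, P2:I, P3:I | bus: BusRdX
[7] P0: store L3 := 83 | P0:M(83), P1:I, P2:I, P3:I | bus: BusRdX
[8] P0: load  L2 | P0:S(26), P1:I, P2:I, P3:S(26) | bus: none
[9] P0: load  L2 | P0:S(26), P1:I, P2:I, P3:S(26) | bus: none
[10] P0: load  L0 | P0:M(74), P1:I, P2:I, P3:I | bus: none
[11] P2: load  L2 | P0:S(26), P1:I, P2:S(26), P3:S(26) | bus: BusRd
[12] P3: load  L2 | P0:S(26), P1:I, P2:S(26), P3:S(26) | bus: none
[13] P2: load  L2 | P0:S(26), P1:I, P2:S(26), P3:S(26) | bus: none
[14] P2: store L2 := 33 | P0:I, P1:I, P2:M(33), P3:I | bus: BusUpgr
[15] P2: load  L1 | P0:I, P1:I, P2:E(10), P3:I | bus: BusRd
[16] P3: store L2 := 8 | P0:I, P1:I, P2:I, P3:M(8) | bus: BusRdX,Flush
[17] P0: store L1 := 58 | P0:M(58), P1:I, P2:I, P3:I | bus: BusRdX
[18] P1: load  L2 | P0:I, P1:S(8), P2:I, P3:S(8) | bus: BusRd,Flush
[19] P3: load  L2 | P0:I, P1:S(8), P2:I, P3:S(8) | bus: none
[20] P3: load  L2 | P0:I, P1:S(8), P2:I, P3:S(8) | bus: none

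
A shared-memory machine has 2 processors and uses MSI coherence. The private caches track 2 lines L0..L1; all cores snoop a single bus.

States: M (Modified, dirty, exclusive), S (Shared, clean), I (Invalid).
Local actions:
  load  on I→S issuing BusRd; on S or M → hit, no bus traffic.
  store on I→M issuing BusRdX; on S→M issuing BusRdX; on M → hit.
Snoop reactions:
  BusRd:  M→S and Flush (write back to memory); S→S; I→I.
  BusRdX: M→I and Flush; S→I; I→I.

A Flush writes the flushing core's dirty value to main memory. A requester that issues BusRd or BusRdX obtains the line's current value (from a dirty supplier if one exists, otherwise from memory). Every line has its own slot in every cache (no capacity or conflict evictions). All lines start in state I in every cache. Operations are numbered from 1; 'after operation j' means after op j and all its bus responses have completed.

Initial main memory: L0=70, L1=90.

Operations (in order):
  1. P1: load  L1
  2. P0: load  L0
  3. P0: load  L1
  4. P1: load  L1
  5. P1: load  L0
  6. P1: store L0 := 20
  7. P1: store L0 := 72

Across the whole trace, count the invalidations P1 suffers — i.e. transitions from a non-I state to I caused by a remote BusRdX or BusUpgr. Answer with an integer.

[1] P1: load  L1 | P0:I, P1:S(90) | bus: BusRd
[2] P0: load  L0 | P0:S(70), P1:I | bus: BusRd
[3] P0: load  L1 | P0:S(90), P1:S(90) | bus: BusRd
[4] P1: load  L1 | P0:S(90), P1:S(90) | bus: none
[5] P1: load  L0 | P0:S(70), P1:S(70) | bus: BusRd
[6] P1: store L0 := 20 | P0:I, P1:M(20) | bus: BusRdX
[7] P1: store L0 := 72 | P0:I, P1:M(72) | bus: none

invalidations = 0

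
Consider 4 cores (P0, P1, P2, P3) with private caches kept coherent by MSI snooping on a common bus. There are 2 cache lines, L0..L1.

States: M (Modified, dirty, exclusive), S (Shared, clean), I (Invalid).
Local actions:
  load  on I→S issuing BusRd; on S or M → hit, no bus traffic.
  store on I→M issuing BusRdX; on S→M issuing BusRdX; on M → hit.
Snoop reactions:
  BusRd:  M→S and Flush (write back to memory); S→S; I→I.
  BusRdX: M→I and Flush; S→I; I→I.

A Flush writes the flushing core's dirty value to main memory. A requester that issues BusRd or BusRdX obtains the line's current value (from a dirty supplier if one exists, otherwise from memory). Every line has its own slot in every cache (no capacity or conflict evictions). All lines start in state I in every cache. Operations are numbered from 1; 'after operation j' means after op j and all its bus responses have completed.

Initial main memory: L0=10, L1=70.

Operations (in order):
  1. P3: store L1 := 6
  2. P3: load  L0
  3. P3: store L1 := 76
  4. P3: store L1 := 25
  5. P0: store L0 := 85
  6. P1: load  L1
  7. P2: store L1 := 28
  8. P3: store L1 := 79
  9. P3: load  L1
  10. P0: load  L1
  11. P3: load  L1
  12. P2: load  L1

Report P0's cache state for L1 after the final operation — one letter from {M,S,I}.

1. P3: store L1 := 6  bus=[BusRdX]  L1: P0=I P1=I P2=I P3=M  mem[L1]=70
2. P3: load  L0  bus=[BusRd]  L0: P0=I P1=I P2=I P3=S  mem[L0]=10
3. P3: store L1 := 76  bus=[-]  L1: P0=I P1=I P2=I P3=M  mem[L1]=70
4. P3: store L1 := 25  bus=[-]  L1: P0=I P1=I P2=I P3=M  mem[L1]=70
5. P0: store L0 := 85  bus=[BusRdX]  L0: P0=M P1=I P2=I P3=I  mem[L0]=10
6. P1: load  L1  bus=[BusRd,Flush]  L1: P0=I P1=S P2=I P3=S  mem[L1]=25
7. P2: store L1 := 28  bus=[BusRdX]  L1: P0=I P1=I P2=M P3=I  mem[L1]=25
8. P3: store L1 := 79  bus=[BusRdX,Flush]  L1: P0=I P1=I P2=I P3=M  mem[L1]=28
9. P3: load  L1  bus=[-]  L1: P0=I P1=I P2=I P3=M  mem[L1]=28
10. P0: load  L1  bus=[BusRd,Flush]  L1: P0=S P1=I P2=I P3=S  mem[L1]=79
11. P3: load  L1  bus=[-]  L1: P0=S P1=I P2=I P3=S  mem[L1]=79
12. P2: load  L1  bus=[BusRd]  L1: P0=S P1=I P2=S P3=S  mem[L1]=79

state = S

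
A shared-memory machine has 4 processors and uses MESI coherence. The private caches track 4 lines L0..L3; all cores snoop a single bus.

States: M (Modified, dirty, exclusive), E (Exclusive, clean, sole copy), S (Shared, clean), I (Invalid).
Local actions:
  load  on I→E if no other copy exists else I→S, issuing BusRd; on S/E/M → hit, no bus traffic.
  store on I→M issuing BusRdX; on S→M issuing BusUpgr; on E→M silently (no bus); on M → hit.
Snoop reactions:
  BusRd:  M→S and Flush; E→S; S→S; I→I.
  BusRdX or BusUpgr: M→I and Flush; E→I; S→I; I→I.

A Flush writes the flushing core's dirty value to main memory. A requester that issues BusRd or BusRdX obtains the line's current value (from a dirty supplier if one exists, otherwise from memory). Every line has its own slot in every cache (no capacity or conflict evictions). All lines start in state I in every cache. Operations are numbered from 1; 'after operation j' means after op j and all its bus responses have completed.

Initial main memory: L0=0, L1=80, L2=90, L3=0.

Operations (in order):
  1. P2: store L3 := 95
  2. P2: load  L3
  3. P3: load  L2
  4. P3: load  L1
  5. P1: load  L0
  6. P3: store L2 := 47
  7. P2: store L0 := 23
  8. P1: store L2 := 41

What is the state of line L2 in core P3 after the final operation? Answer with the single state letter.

  op1 P2: store L3 := 95 → I/I/M/I on L3; bus BusRdX; mem=0
  op2 P2: load  L3 → I/I/M/I on L3; bus (none); mem=0
  op3 P3: load  L2 → I/I/I/E on L2; bus BusRd; mem=90
  op4 P3: load  L1 → I/I/I/E on L1; bus BusRd; mem=80
  op5 P1: load  L0 → I/E/I/I on L0; bus BusRd; mem=0
  op6 P3: store L2 := 47 → I/I/I/M on L2; bus (none); mem=90
  op7 P2: store L0 := 23 → I/I/M/I on L0; bus BusRdX; mem=0
  op8 P1: store L2 := 41 → I/M/I/I on L2; bus BusRdX Flush; mem=47

state = I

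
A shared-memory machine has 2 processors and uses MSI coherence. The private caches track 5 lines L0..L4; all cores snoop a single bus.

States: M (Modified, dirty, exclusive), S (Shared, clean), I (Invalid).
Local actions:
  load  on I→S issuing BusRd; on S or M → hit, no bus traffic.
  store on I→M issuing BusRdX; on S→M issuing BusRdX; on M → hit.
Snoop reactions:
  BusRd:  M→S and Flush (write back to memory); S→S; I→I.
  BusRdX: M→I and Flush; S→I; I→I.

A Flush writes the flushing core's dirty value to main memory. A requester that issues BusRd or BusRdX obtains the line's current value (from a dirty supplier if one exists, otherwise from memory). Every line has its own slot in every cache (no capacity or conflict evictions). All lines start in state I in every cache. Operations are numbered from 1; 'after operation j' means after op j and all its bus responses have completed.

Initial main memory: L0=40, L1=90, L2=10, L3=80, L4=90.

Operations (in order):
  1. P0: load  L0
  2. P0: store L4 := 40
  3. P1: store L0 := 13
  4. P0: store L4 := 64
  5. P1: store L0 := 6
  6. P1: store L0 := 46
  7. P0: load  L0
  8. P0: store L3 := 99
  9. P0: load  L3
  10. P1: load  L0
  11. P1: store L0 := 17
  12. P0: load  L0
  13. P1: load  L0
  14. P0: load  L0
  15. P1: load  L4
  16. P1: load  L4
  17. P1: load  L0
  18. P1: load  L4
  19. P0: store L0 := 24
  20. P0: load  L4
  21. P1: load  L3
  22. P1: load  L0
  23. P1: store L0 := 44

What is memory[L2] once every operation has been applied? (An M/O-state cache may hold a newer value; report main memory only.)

1. P0: load  L0  bus=[BusRd]  L0: P0=S P1=I  mem[L0]=40
2. P0: store L4 := 40  bus=[BusRdX]  L4: P0=M P1=I  mem[L4]=90
3. P1: store L0 := 13  bus=[BusRdX]  L0: P0=I P1=M  mem[L0]=40
4. P0: store L4 := 64  bus=[-]  L4: P0=M P1=I  mem[L4]=90
5. P1: store L0 := 6  bus=[-]  L0: P0=I P1=M  mem[L0]=40
6. P1: store L0 := 46  bus=[-]  L0: P0=I P1=M  mem[L0]=40
7. P0: load  L0  bus=[BusRd,Flush]  L0: P0=S P1=S  mem[L0]=46
8. P0: store L3 := 99  bus=[BusRdX]  L3: P0=M P1=I  mem[L3]=80
9. P0: load  L3  bus=[-]  L3: P0=M P1=I  mem[L3]=80
10. P1: load  L0  bus=[-]  L0: P0=S P1=S  mem[L0]=46
11. P1: store L0 := 17  bus=[BusRdX]  L0: P0=I P1=M  mem[L0]=46
12. P0: load  L0  bus=[BusRd,Flush]  L0: P0=S P1=S  mem[L0]=17
13. P1: load  L0  bus=[-]  L0: P0=S P1=S  mem[L0]=17
14. P0: load  L0  bus=[-]  L0: P0=S P1=S  mem[L0]=17
15. P1: load  L4  bus=[BusRd,Flush]  L4: P0=S P1=S  mem[L4]=64
16. P1: load  L4  bus=[-]  L4: P0=S P1=S  mem[L4]=64
17. P1: load  L0  bus=[-]  L0: P0=S P1=S  mem[L0]=17
18. P1: load  L4  bus=[-]  L4: P0=S P1=S  mem[L4]=64
19. P0: store L0 := 24  bus=[BusRdX]  L0: P0=M P1=I  mem[L0]=17
20. P0: load  L4  bus=[-]  L4: P0=S P1=S  mem[L4]=64
21. P1: load  L3  bus=[BusRd,Flush]  L3: P0=S P1=S  mem[L3]=99
22. P1: load  L0  bus=[BusRd,Flush]  L0: P0=S P1=S  mem[L0]=24
23. P1: store L0 := 44  bus=[BusRdX]  L0: P0=I P1=M  mem[L0]=24

memory[L2] = 10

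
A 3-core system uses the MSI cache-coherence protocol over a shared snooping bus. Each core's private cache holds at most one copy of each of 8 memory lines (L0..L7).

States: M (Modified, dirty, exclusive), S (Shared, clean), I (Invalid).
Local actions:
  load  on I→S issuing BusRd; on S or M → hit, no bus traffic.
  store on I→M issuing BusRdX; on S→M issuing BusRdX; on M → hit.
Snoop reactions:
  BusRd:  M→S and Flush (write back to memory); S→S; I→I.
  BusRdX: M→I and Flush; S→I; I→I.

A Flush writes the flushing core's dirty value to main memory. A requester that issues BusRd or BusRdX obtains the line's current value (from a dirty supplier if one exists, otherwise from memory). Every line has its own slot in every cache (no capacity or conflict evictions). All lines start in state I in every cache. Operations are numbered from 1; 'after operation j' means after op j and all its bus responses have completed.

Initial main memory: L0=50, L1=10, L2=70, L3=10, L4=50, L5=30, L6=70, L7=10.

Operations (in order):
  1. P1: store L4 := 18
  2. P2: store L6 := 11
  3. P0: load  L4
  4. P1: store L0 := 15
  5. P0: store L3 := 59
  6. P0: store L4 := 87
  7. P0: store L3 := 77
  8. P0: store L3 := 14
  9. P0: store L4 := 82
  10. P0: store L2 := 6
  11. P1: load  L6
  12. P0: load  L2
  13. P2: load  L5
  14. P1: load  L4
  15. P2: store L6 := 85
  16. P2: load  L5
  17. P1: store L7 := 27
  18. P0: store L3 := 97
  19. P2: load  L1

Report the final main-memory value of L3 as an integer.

[1] P1: store L4 := 18 | P0:I, P1:M(18), P2:I | bus: BusRdX
[2] P2: store L6 := 11 | P0:I, P1:I, P2:M(11) | bus: BusRdX
[3] P0: load  L4 | P0:S(18), P1:S(18), P2:I | bus: BusRd,Flush
[4] P1: store L0 := 15 | P0:I, P1:M(15), P2:I | bus: BusRdX
[5] P0: store L3 := 59 | P0:M(59), P1:I, P2:I | bus: BusRdX
[6] P0: store L4 := 87 | P0:M(87), P1:I, P2:I | bus: BusRdX
[7] P0: store L3 := 77 | P0:M(77), P1:I, P2:I | bus: none
[8] P0: store L3 := 14 | P0:M(14), P1:I, P2:I | bus: none
[9] P0: store L4 := 82 | P0:M(82), P1:I, P2:I | bus: none
[10] P0: store L2 := 6 | P0:M(6), P1:I, P2:I | bus: BusRdX
[11] P1: load  L6 | P0:I, P1:S(11), P2:S(11) | bus: BusRd,Flush
[12] P0: load  L2 | P0:M(6), P1:I, P2:I | bus: none
[13] P2: load  L5 | P0:I, P1:I, P2:S(30) | bus: BusRd
[14] P1: load  L4 | P0:S(82), P1:S(82), P2:I | bus: BusRd,Flush
[15] P2: store L6 := 85 | P0:I, P1:I, P2:M(85) | bus: BusRdX
[16] P2: load  L5 | P0:I, P1:I, P2:S(30) | bus: none
[17] P1: store L7 := 27 | P0:I, P1:M(27), P2:I | bus: BusRdX
[18] P0: store L3 := 97 | P0:M(97), P1:I, P2:I | bus: none
[19] P2: load  L1 | P0:I, P1:I, P2:S(10) | bus: BusRd

memory[L3] = 10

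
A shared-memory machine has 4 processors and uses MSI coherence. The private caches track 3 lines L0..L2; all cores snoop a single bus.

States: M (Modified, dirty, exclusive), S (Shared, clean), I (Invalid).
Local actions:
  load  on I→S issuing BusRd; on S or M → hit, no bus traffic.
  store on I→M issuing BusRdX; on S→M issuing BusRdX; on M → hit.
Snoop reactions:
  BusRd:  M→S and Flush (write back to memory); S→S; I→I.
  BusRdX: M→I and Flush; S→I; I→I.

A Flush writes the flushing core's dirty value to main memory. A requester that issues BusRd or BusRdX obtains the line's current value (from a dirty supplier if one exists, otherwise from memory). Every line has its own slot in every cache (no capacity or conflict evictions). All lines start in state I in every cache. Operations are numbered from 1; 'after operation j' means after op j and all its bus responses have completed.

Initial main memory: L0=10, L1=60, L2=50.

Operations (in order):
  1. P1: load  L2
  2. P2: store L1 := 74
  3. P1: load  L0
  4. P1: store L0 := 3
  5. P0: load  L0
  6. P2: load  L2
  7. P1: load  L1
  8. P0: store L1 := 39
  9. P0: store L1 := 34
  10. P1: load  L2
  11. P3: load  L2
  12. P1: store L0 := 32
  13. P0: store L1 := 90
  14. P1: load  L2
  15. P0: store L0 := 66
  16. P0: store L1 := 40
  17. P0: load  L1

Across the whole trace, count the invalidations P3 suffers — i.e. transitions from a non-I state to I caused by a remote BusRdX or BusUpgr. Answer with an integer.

invalidations = 0

step 1: P1: load  L2  ⟶  ISII  (L2)  txn=BusRd  M[L2]=50
step 2: P2: store L1 := 74  ⟶  IIMI  (L1)  txn=BusRdX  M[L1]=60
step 3: P1: load  L0  ⟶  ISII  (L0)  txn=BusRd  M[L0]=10
step 4: P1: store L0 := 3  ⟶  IMII  (L0)  txn=BusRdX  M[L0]=10
step 5: P0: load  L0  ⟶  SSII  (L0)  txn=BusRd+Flush  M[L0]=3
step 6: P2: load  L2  ⟶  ISSI  (L2)  txn=BusRd  M[L2]=50
step 7: P1: load  L1  ⟶  ISSI  (L1)  txn=BusRd+Flush  M[L1]=74
step 8: P0: store L1 := 39  ⟶  MIII  (L1)  txn=BusRdX  M[L1]=74
step 9: P0: store L1 := 34  ⟶  MIII  (L1)  txn=∅  M[L1]=74
step 10: P1: load  L2  ⟶  ISSI  (L2)  txn=∅  M[L2]=50
step 11: P3: load  L2  ⟶  ISSS  (L2)  txn=BusRd  M[L2]=50
step 12: P1: store L0 := 32  ⟶  IMII  (L0)  txn=BusRdX  M[L0]=3
step 13: P0: store L1 := 90  ⟶  MIII  (L1)  txn=∅  M[L1]=74
step 14: P1: load  L2  ⟶  ISSS  (L2)  txn=∅  M[L2]=50
step 15: P0: store L0 := 66  ⟶  MIII  (L0)  txn=BusRdX+Flush  M[L0]=32
step 16: P0: store L1 := 40  ⟶  MIII  (L1)  txn=∅  M[L1]=74
step 17: P0: load  L1  ⟶  MIII  (L1)  txn=∅  M[L1]=74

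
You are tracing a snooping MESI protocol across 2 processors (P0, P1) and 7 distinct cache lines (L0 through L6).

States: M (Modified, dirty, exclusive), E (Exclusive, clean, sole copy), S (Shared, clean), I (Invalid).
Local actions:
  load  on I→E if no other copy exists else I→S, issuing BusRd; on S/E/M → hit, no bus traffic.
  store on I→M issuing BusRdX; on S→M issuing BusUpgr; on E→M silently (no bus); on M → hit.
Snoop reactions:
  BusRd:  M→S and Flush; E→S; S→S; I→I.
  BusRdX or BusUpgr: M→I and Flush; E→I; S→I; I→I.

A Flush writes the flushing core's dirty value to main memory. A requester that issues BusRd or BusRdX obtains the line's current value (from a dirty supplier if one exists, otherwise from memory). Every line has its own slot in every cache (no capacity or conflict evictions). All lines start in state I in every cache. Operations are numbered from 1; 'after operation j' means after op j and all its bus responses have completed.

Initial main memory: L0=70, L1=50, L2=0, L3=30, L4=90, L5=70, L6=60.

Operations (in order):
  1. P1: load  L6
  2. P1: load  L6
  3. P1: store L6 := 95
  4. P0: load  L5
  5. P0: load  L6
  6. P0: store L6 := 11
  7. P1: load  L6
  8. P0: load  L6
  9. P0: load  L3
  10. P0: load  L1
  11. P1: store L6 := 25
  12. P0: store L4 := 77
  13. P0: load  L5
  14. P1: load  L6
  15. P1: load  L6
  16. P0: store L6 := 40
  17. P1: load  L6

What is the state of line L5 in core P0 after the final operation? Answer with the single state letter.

state = E

  op1 P1: load  L6 → I/E on L6; bus BusRd; mem=60
  op2 P1: load  L6 → I/E on L6; bus (none); mem=60
  op3 P1: store L6 := 95 → I/M on L6; bus (none); mem=60
  op4 P0: load  L5 → E/I on L5; bus BusRd; mem=70
  op5 P0: load  L6 → S/S on L6; bus BusRd Flush; mem=95
  op6 P0: store L6 := 11 → M/I on L6; bus BusUpgr; mem=95
  op7 P1: load  L6 → S/S on L6; bus BusRd Flush; mem=11
  op8 P0: load  L6 → S/S on L6; bus (none); mem=11
  op9 P0: load  L3 → E/I on L3; bus BusRd; mem=30
  op10 P0: load  L1 → E/I on L1; bus BusRd; mem=50
  op11 P1: store L6 := 25 → I/M on L6; bus BusUpgr; mem=11
  op12 P0: store L4 := 77 → M/I on L4; bus BusRdX; mem=90
  op13 P0: load  L5 → E/I on L5; bus (none); mem=70
  op14 P1: load  L6 → I/M on L6; bus (none); mem=11
  op15 P1: load  L6 → I/M on L6; bus (none); mem=11
  op16 P0: store L6 := 40 → M/I on L6; bus BusRdX Flush; mem=25
  op17 P1: load  L6 → S/S on L6; bus BusRd Flush; mem=40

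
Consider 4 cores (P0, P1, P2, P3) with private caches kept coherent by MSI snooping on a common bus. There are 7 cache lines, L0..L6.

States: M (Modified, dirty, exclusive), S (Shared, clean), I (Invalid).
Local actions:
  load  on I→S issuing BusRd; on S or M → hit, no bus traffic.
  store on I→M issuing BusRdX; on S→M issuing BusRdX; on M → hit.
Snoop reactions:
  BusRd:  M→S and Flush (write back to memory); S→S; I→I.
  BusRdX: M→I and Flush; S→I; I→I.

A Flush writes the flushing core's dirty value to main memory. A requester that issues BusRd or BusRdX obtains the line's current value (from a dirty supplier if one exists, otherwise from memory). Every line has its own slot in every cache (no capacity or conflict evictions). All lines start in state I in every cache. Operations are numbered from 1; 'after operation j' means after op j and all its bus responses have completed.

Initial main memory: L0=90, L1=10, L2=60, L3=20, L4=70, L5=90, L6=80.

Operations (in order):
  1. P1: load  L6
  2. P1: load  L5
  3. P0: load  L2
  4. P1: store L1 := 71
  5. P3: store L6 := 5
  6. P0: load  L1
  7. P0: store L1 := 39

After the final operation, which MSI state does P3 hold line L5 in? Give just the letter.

step 1: P1: load  L6  ⟶  ISII  (L6)  txn=BusRd  M[L6]=80
step 2: P1: load  L5  ⟶  ISII  (L5)  txn=BusRd  M[L5]=90
step 3: P0: load  L2  ⟶  SIII  (L2)  txn=BusRd  M[L2]=60
step 4: P1: store L1 := 71  ⟶  IMII  (L1)  txn=BusRdX  M[L1]=10
step 5: P3: store L6 := 5  ⟶  IIIM  (L6)  txn=BusRdX  M[L6]=80
step 6: P0: load  L1  ⟶  SSII  (L1)  txn=BusRd+Flush  M[L1]=71
step 7: P0: store L1 := 39  ⟶  MIII  (L1)  txn=BusRdX  M[L1]=71

state = I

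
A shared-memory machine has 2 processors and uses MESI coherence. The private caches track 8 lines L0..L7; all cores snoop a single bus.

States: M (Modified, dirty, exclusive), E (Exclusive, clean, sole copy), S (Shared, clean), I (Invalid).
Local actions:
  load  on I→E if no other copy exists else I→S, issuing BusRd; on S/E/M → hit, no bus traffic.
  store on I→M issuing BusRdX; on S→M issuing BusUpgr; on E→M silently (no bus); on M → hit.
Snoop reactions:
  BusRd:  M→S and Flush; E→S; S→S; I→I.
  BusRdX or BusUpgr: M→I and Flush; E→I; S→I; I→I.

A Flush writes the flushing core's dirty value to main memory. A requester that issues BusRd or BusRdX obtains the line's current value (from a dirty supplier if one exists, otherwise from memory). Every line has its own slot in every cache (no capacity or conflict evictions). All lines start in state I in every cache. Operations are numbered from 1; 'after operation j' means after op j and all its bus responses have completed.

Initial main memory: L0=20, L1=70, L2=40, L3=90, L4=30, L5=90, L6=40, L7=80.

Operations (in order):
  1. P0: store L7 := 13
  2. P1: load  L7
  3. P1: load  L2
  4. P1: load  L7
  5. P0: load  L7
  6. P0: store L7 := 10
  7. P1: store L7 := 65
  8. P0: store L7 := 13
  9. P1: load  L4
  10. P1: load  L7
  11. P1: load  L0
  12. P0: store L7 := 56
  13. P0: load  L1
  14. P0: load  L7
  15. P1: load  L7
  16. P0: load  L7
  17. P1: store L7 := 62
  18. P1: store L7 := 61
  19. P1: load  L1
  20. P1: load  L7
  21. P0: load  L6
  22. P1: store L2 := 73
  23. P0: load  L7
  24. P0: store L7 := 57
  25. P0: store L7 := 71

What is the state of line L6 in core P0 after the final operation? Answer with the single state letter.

step 1: P0: store L7 := 13  ⟶  MI  (L7)  txn=BusRdX  M[L7]=80
step 2: P1: load  L7  ⟶  SS  (L7)  txn=BusRd+Flush  M[L7]=13
step 3: P1: load  L2  ⟶  IE  (L2)  txn=BusRd  M[L2]=40
step 4: P1: load  L7  ⟶  SS  (L7)  txn=∅  M[L7]=13
step 5: P0: load  L7  ⟶  SS  (L7)  txn=∅  M[L7]=13
step 6: P0: store L7 := 10  ⟶  MI  (L7)  txn=BusUpgr  M[L7]=13
step 7: P1: store L7 := 65  ⟶  IM  (L7)  txn=BusRdX+Flush  M[L7]=10
step 8: P0: store L7 := 13  ⟶  MI  (L7)  txn=BusRdX+Flush  M[L7]=65
step 9: P1: load  L4  ⟶  IE  (L4)  txn=BusRd  M[L4]=30
step 10: P1: load  L7  ⟶  SS  (L7)  txn=BusRd+Flush  M[L7]=13
step 11: P1: load  L0  ⟶  IE  (L0)  txn=BusRd  M[L0]=20
step 12: P0: store L7 := 56  ⟶  MI  (L7)  txn=BusUpgr  M[L7]=13
step 13: P0: load  L1  ⟶  EI  (L1)  txn=BusRd  M[L1]=70
step 14: P0: load  L7  ⟶  MI  (L7)  txn=∅  M[L7]=13
step 15: P1: load  L7  ⟶  SS  (L7)  txn=BusRd+Flush  M[L7]=56
step 16: P0: load  L7  ⟶  SS  (L7)  txn=∅  M[L7]=56
step 17: P1: store L7 := 62  ⟶  IM  (L7)  txn=BusUpgr  M[L7]=56
step 18: P1: store L7 := 61  ⟶  IM  (L7)  txn=∅  M[L7]=56
step 19: P1: load  L1  ⟶  SS  (L1)  txn=BusRd  M[L1]=70
step 20: P1: load  L7  ⟶  IM  (L7)  txn=∅  M[L7]=56
step 21: P0: load  L6  ⟶  EI  (L6)  txn=BusRd  M[L6]=40
step 22: P1: store L2 := 73  ⟶  IM  (L2)  txn=∅  M[L2]=40
step 23: P0: load  L7  ⟶  SS  (L7)  txn=BusRd+Flush  M[L7]=61
step 24: P0: store L7 := 57  ⟶  MI  (L7)  txn=BusUpgr  M[L7]=61
step 25: P0: store L7 := 71  ⟶  MI  (L7)  txn=∅  M[L7]=61

state = E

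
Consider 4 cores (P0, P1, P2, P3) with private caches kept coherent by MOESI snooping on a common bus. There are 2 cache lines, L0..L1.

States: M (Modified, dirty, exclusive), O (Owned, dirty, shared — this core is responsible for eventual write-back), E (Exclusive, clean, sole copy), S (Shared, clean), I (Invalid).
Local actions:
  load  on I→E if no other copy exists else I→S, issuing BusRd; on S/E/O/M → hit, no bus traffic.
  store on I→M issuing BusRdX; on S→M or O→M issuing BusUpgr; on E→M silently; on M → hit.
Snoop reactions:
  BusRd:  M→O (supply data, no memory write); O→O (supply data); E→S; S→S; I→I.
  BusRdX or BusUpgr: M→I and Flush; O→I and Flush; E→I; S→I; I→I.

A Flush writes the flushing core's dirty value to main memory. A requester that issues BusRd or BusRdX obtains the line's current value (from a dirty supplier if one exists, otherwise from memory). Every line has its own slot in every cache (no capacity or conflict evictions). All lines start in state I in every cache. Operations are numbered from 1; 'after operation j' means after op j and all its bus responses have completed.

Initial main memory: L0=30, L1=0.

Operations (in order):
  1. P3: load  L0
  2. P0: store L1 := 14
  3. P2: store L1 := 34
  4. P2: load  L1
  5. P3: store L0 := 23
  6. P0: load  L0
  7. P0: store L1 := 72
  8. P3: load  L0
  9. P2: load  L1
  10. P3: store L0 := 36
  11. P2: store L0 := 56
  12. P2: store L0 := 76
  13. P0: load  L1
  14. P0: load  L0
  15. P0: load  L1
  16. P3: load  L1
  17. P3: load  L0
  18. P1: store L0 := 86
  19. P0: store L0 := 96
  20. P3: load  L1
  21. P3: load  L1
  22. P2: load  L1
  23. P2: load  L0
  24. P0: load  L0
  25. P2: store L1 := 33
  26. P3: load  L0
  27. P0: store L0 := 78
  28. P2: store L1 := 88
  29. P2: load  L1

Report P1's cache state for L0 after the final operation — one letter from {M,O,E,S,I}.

  op1 P3: load  L0 → I/I/I/E on L0; bus BusRd; mem=30
  op2 P0: store L1 := 14 → M/I/I/I on L1; bus BusRdX; mem=0
  op3 P2: store L1 := 34 → I/I/M/I on L1; bus BusRdX Flush; mem=14
  op4 P2: load  L1 → I/I/M/I on L1; bus (none); mem=14
  op5 P3: store L0 := 23 → I/I/I/M on L0; bus (none); mem=30
  op6 P0: load  L0 → S/I/I/O on L0; bus BusRd; mem=30
  op7 P0: store L1 := 72 → M/I/I/I on L1; bus BusRdX Flush; mem=34
  op8 P3: load  L0 → S/I/I/O on L0; bus (none); mem=30
  op9 P2: load  L1 → O/I/S/I on L1; bus BusRd; mem=34
  op10 P3: store L0 := 36 → I/I/I/M on L0; bus BusUpgr; mem=30
  op11 P2: store L0 := 56 → I/I/M/I on L0; bus BusRdX Flush; mem=36
  op12 P2: store L0 := 76 → I/I/M/I on L0; bus (none); mem=36
  op13 P0: load  L1 → O/I/S/I on L1; bus (none); mem=34
  op14 P0: load  L0 → S/I/O/I on L0; bus BusRd; mem=36
  op15 P0: load  L1 → O/I/S/I on L1; bus (none); mem=34
  op16 P3: load  L1 → O/I/S/S on L1; bus BusRd; mem=34
  op17 P3: load  L0 → S/I/O/S on L0; bus BusRd; mem=36
  op18 P1: store L0 := 86 → I/M/I/I on L0; bus BusRdX Flush; mem=76
  op19 P0: store L0 := 96 → M/I/I/I on L0; bus BusRdX Flush; mem=86
  op20 P3: load  L1 → O/I/S/S on L1; bus (none); mem=34
  op21 P3: load  L1 → O/I/S/S on L1; bus (none); mem=34
  op22 P2: load  L1 → O/I/S/S on L1; bus (none); mem=34
  op23 P2: load  L0 → O/I/S/I on L0; bus BusRd; mem=86
  op24 P0: load  L0 → O/I/S/I on L0; bus (none); mem=86
  op25 P2: store L1 := 33 → I/I/M/I on L1; bus BusUpgr Flush; mem=72
  op26 P3: load  L0 → O/I/S/S on L0; bus BusRd; mem=86
  op27 P0: store L0 := 78 → M/I/I/I on L0; bus BusUpgr; mem=86
  op28 P2: store L1 := 88 → I/I/M/I on L1; bus (none); mem=72
  op29 P2: load  L1 → I/I/M/I on L1; bus (none); mem=72

state = I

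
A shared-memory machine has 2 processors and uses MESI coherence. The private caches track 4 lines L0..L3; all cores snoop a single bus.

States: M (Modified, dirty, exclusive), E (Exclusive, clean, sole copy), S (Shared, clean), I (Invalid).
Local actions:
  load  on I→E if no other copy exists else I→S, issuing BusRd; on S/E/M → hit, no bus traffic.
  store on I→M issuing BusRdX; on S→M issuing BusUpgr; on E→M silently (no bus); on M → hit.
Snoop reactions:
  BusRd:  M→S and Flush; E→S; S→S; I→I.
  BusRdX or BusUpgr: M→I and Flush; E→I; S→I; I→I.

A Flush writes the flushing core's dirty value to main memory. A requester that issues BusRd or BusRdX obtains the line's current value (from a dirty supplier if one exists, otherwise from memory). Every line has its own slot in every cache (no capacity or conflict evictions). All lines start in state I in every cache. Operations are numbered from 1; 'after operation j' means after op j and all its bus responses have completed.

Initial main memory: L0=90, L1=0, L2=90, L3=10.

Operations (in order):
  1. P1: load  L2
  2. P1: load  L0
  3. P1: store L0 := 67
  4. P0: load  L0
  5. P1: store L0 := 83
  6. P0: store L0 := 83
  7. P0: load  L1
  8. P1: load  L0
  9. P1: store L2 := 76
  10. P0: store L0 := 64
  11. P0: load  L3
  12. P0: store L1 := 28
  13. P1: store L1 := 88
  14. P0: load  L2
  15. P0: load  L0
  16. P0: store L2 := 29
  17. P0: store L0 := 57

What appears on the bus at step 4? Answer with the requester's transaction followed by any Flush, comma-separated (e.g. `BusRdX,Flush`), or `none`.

step 1: P1: load  L2  ⟶  IE  (L2)  txn=BusRd  M[L2]=90
step 2: P1: load  L0  ⟶  IE  (L0)  txn=BusRd  M[L0]=90
step 3: P1: store L0 := 67  ⟶  IM  (L0)  txn=∅  M[L0]=90
step 4: P0: load  L0  ⟶  SS  (L0)  txn=BusRd+Flush  M[L0]=67
step 5: P1: store L0 := 83  ⟶  IM  (L0)  txn=BusUpgr  M[L0]=67
step 6: P0: store L0 := 83  ⟶  MI  (L0)  txn=BusRdX+Flush  M[L0]=83
step 7: P0: load  L1  ⟶  EI  (L1)  txn=BusRd  M[L1]=0
step 8: P1: load  L0  ⟶  SS  (L0)  txn=BusRd+Flush  M[L0]=83
step 9: P1: store L2 := 76  ⟶  IM  (L2)  txn=∅  M[L2]=90
step 10: P0: store L0 := 64  ⟶  MI  (L0)  txn=BusUpgr  M[L0]=83
step 11: P0: load  L3  ⟶  EI  (L3)  txn=BusRd  M[L3]=10
step 12: P0: store L1 := 28  ⟶  MI  (L1)  txn=∅  M[L1]=0
step 13: P1: store L1 := 88  ⟶  IM  (L1)  txn=BusRdX+Flush  M[L1]=28
step 14: P0: load  L2  ⟶  SS  (L2)  txn=BusRd+Flush  M[L2]=76
step 15: P0: load  L0  ⟶  MI  (L0)  txn=∅  M[L0]=83
step 16: P0: store L2 := 29  ⟶  MI  (L2)  txn=BusUpgr  M[L2]=76
step 17: P0: store L0 := 57  ⟶  MI  (L0)  txn=∅  M[L0]=83

bus = BusRd,Flush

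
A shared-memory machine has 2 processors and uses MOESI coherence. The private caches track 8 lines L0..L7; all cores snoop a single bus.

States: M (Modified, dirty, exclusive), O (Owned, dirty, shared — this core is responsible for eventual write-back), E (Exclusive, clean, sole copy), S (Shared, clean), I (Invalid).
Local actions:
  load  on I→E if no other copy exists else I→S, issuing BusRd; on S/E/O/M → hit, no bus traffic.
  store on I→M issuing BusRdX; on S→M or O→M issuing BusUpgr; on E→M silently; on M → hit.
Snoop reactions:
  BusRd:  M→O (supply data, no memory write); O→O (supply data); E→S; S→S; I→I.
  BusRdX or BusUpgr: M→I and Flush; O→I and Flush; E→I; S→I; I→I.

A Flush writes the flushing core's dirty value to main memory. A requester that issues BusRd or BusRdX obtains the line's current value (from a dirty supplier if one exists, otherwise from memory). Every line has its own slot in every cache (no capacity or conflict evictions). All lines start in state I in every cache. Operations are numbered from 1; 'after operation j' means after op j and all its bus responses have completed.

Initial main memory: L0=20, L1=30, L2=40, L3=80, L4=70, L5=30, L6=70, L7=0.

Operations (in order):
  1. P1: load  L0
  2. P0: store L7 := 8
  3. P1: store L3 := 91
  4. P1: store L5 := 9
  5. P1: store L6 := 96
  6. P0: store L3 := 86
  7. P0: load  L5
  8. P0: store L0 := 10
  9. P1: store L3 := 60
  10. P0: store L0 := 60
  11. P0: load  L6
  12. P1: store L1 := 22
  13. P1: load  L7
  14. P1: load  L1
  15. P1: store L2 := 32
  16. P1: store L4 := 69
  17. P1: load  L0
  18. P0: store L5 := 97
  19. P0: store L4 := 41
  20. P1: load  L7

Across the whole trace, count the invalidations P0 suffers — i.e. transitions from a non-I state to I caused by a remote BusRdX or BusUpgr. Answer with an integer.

invalidations = 1

[1] P1: load  L0 | P0:I, P1:E(20) | bus: BusRd
[2] P0: store L7 := 8 | P0:M(8), P1:I | bus: BusRdX
[3] P1: store L3 := 91 | P0:I, P1:M(91) | bus: BusRdX
[4] P1: store L5 := 9 | P0:I, P1:M(9) | bus: BusRdX
[5] P1: store L6 := 96 | P0:I, P1:M(96) | bus: BusRdX
[6] P0: store L3 := 86 | P0:M(86), P1:I | bus: BusRdX,Flush
[7] P0: load  L5 | P0:S(9), P1:O(9) | bus: BusRd
[8] P0: store L0 := 10 | P0:M(10), P1:I | bus: BusRdX
[9] P1: store L3 := 60 | P0:I, P1:M(60) | bus: BusRdX,Flush
[10] P0: store L0 := 60 | P0:M(60), P1:I | bus: none
[11] P0: load  L6 | P0:S(96), P1:O(96) | bus: BusRd
[12] P1: store L1 := 22 | P0:I, P1:M(22) | bus: BusRdX
[13] P1: load  L7 | P0:O(8), P1:S(8) | bus: BusRd
[14] P1: load  L1 | P0:I, P1:M(22) | bus: none
[15] P1: store L2 := 32 | P0:I, P1:M(32) | bus: BusRdX
[16] P1: store L4 := 69 | P0:I, P1:M(69) | bus: BusRdX
[17] P1: load  L0 | P0:O(60), P1:S(60) | bus: BusRd
[18] P0: store L5 := 97 | P0:M(97), P1:I | bus: BusUpgr,Flush
[19] P0: store L4 := 41 | P0:M(41), P1:I | bus: BusRdX,Flush
[20] P1: load  L7 | P0:O(8), P1:S(8) | bus: none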